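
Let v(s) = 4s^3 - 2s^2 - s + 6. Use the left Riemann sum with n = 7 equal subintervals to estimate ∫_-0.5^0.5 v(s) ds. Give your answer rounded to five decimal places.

Δs = (0.5 − (-0.5))/7 = 1/7.
Left endpoints: -0.5, -5/14, -3/14, -1/14, 1/14, 3/14, 5/14.
v(-0.5) = 5.5, v(-5/14) = 4061/686, v(-3/14) = 4173/686, v(-1/14) = 4157/686, v(1/14) = 4061/686, v(3/14) = 3933/686, v(5/14) = 3821/686.
Sum = Δs · [v(-0.5) + v(-5/14) + v(-3/14) + ...].
Sum ≈ 5.82653.

5.82653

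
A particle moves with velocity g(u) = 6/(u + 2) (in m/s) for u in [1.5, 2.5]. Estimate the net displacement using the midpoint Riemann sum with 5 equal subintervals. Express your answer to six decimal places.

Δu = (2.5 − 1.5)/5 = 0.2.
Midpoints: 1.6, 1.8, 2, 2.2, 2.4.
g(1.6) = 5/3, g(1.8) = 30/19, g(2) = 1.5, g(2.2) = 10/7, g(2.4) = 15/11.
Sum = Δu · [g(1.6) + g(1.8) + g(2) + g(2.2) + g(2.4)].
Sum ≈ 1.507564.

1.507564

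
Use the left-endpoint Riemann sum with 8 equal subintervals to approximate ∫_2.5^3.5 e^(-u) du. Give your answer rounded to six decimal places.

Δu = (3.5 − 2.5)/8 = 0.125.
Left endpoints: 2.5, 2.625, 2.75, 2.875, 3, 3.125, 3.25, 3.375.
f(2.5) ≈ 0.082085, f(2.625) ≈ 0.072440, f(2.75) ≈ 0.063928, f(2.875) ≈ 0.056416, f(3) ≈ 0.049787, f(3.125) ≈ 0.043937, f(3.25) ≈ 0.038774, f(3.375) ≈ 0.034218.
Sum = Δu · [f(2.5) + f(2.625) + f(2.75) + ...].
Sum ≈ 0.055198.

0.055198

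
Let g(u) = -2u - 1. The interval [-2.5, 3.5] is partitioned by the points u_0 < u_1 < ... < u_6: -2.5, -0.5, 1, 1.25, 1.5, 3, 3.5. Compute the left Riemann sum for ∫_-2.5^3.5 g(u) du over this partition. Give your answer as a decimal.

Subinterval widths: 2, 1.5, 0.25, 0.25, 1.5, 0.5.
Left endpoints: -2.5, -0.5, 1, 1.25, 1.5, 3.
g(-2.5) = 4, g(-0.5) = 0, g(1) = -3, g(1.25) = -3.5, g(1.5) = -4, g(3) = -7.
Sum = Σ Δu_i · g(u_i).
Sum = -3.125.

-3.125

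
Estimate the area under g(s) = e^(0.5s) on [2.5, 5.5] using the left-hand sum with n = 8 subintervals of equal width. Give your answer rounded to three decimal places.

22.097

Δs = (5.5 − 2.5)/8 = 0.375.
Left endpoints: 2.5, 2.875, 3.25, 3.625, 4, 4.375, 4.75, 5.125.
g(2.5) ≈ 3.490, g(2.875) ≈ 4.210, g(3.25) ≈ 5.078, g(3.625) ≈ 6.126, g(4) ≈ 7.389, g(4.375) ≈ 8.913, g(4.75) ≈ 10.751, g(5.125) ≈ 12.968.
Sum = Δs · [g(2.5) + g(2.875) + g(3.25) + ...].
Sum ≈ 22.097.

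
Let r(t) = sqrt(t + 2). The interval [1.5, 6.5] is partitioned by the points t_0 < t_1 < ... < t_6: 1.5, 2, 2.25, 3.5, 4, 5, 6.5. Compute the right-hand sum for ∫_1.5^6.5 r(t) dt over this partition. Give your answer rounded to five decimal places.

Subinterval widths: 0.5, 0.25, 1.25, 0.5, 1, 1.5.
Right endpoints: 2, 2.25, 3.5, 4, 5, 6.5.
r(2) ≈ 2.00000, r(2.25) ≈ 2.06155, r(3.5) ≈ 2.34521, r(4) ≈ 2.44949, r(5) ≈ 2.64575, r(6.5) ≈ 2.91548.
Sum = Σ Δt_i · r(t_i).
Sum ≈ 12.69061.

12.69061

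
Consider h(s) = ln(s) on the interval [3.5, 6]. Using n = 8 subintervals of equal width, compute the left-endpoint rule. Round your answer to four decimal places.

Δs = (6 − 3.5)/8 = 0.3125.
Left endpoints: 3.5, 3.8125, 4.125, 4.4375, 4.75, 5.0625, 5.375, 5.6875.
h(3.5) ≈ 1.2528, h(3.8125) ≈ 1.3383, h(4.125) ≈ 1.4171, h(4.4375) ≈ 1.4901, h(4.75) ≈ 1.5581, h(5.0625) ≈ 1.6219, h(5.375) ≈ 1.6818, h(5.6875) ≈ 1.7383.
Sum = Δs · [h(3.5) + h(3.8125) + h(4.125) + ...].
Sum ≈ 3.7807.

3.7807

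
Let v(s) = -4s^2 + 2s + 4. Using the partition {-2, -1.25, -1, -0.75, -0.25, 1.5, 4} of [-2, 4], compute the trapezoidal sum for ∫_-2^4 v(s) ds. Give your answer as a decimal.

-74.375

Subinterval widths: 0.75, 0.25, 0.25, 0.5, 1.75, 2.5.
v(-2) = -16, v(-1.25) = -4.75, v(-1) = -2, v(-0.75) = 0.25, v(-0.25) = 3.25, v(1.5) = -2, v(4) = -52.
On each subinterval the trapezoid contributes (Δs_i/2)·[v(s_{i-1}) + v(s_i)].
Sum = -74.375.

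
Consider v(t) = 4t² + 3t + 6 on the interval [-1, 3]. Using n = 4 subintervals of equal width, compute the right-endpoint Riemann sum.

Δt = (3 − (-1))/4 = 1.
Right endpoints: 0, 1, 2, 3.
v(0) = 6, v(1) = 13, v(2) = 28, v(3) = 51.
Sum = Δt · [v(0) + v(1) + v(2) + v(3)].
Sum = 98.

98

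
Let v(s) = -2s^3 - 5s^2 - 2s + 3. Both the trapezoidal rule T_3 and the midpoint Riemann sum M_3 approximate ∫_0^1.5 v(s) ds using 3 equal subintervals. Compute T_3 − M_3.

T_3 = -6.5.
M_3 = -5.609375.
T_3 − M_3 = -0.890625.

-0.890625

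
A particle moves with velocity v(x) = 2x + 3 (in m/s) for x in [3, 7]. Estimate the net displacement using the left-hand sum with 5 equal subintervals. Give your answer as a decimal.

Δx = (7 − 3)/5 = 0.8.
Left endpoints: 3, 3.8, 4.6, 5.4, 6.2.
v(3) = 9, v(3.8) = 10.6, v(4.6) = 12.2, v(5.4) = 13.8, v(6.2) = 15.4.
Sum = Δx · [v(3) + v(3.8) + v(4.6) + v(5.4) + v(6.2)].
Sum = 48.8.

48.8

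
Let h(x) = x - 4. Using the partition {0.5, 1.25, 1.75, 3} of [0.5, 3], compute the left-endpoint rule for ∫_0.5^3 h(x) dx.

-6.8125

Subinterval widths: 0.75, 0.5, 1.25.
Left endpoints: 0.5, 1.25, 1.75.
h(0.5) = -3.5, h(1.25) = -2.75, h(1.75) = -2.25.
Sum = Σ Δx_i · h(x_i).
Sum = -6.8125.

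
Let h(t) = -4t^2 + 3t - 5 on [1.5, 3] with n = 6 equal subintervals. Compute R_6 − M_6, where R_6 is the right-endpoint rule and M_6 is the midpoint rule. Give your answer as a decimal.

-2.90625

R_6 = -31.75.
M_6 = -28.84375.
R_6 − M_6 = -2.90625.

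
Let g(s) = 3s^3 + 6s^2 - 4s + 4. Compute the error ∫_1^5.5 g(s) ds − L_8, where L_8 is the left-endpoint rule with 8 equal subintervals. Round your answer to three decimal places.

175.467

Exact integral: ∫_1^5.5 g(s) ds = 975.796875.
L_8 ≈ 800.32983.
Error ≈ 975.796875 − 800.32983 ≈ 175.467.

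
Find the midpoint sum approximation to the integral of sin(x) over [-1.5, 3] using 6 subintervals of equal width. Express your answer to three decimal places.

1.086

Δx = (3 − (-1.5))/6 = 0.75.
Midpoints: -1.125, -0.375, 0.375, 1.125, 1.875, 2.625.
f(-1.125) ≈ -0.902, f(-0.375) ≈ -0.366, f(0.375) ≈ 0.366, f(1.125) ≈ 0.902, f(1.875) ≈ 0.954, f(2.625) ≈ 0.494.
Sum = Δx · [f(-1.125) + f(-0.375) + f(0.375) + ...].
Sum ≈ 1.086.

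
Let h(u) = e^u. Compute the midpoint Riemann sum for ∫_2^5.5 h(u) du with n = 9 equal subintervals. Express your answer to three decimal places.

Δu = (5.5 − 2)/9 = 7/18.
Midpoints: 79/36, 31/12, 107/36, 121/36, 3.75, 149/36, 163/36, 59/12, 191/36.
h(79/36) ≈ 8.975, h(31/12) ≈ 13.241, h(107/36) ≈ 19.535, h(121/36) ≈ 28.821, h(3.75) ≈ 42.521, h(149/36) ≈ 62.733, h(163/36) ≈ 92.553, h(59/12) ≈ 136.547, h(191/36) ≈ 201.453.
Sum = Δu · [h(79/36) + h(31/12) + h(107/36) + ...].
Sum ≈ 235.814.

235.814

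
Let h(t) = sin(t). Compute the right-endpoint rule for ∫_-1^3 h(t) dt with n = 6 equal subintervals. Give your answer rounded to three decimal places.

1.801

Δt = (3 − (-1))/6 = 2/3.
Right endpoints: -1/3, 1/3, 1, 5/3, 7/3, 3.
h(-1/3) ≈ -0.327, h(1/3) ≈ 0.327, h(1) ≈ 0.841, h(5/3) ≈ 0.995, h(7/3) ≈ 0.723, h(3) ≈ 0.141.
Sum = Δt · [h(-1/3) + h(1/3) + h(1) + ...].
Sum ≈ 1.801.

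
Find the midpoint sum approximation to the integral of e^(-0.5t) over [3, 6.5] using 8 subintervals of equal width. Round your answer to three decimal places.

Δt = (6.5 − 3)/8 = 0.4375.
Midpoints: 3.21875, 3.65625, 4.09375, 4.53125, 4.96875, 5.40625, 5.84375, 6.28125.
f(3.21875) ≈ 0.200, f(3.65625) ≈ 0.161, f(4.09375) ≈ 0.129, f(4.53125) ≈ 0.104, f(4.96875) ≈ 0.083, f(5.40625) ≈ 0.067, f(5.84375) ≈ 0.054, f(6.28125) ≈ 0.043.
Sum = Δt · [f(3.21875) + f(3.65625) + f(4.09375) + ...].
Sum ≈ 0.368.

0.368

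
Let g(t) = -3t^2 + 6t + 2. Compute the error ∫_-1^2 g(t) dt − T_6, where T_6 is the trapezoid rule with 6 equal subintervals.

Exact integral: ∫_-1^2 g(t) dt = 6.
T_6 = 5.625.
Error = 6 − 5.625 = 0.375.

0.375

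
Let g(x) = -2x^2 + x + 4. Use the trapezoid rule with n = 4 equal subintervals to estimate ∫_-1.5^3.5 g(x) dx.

Δx = (3.5 − (-1.5))/4 = 1.25.
g(-1.5) = -2, g(-0.25) = 3.625, g(1) = 3, g(2.25) = -3.875, g(3.5) = -17.
T_4 = (Δx/2)·[g(x_0) + 2g(x_1) + 2g(x_2) + 2g(x_3) + g(x_4)].
Sum = -8.4375.

-8.4375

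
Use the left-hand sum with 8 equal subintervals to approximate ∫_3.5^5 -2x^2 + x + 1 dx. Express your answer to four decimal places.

-44.6426

Δx = (5 − 3.5)/8 = 0.1875.
Left endpoints: 3.5, 3.6875, 3.875, 4.0625, 4.25, 4.4375, 4.625, 4.8125.
f(3.5) = -20, f(3.6875) = -22.5078125, f(3.875) = -25.15625, f(4.0625) = -27.9453125, f(4.25) = -30.875, f(4.4375) = -33.9453125, f(4.625) = -37.15625, f(4.8125) = -40.5078125.
Sum = Δx · [f(3.5) + f(3.6875) + f(3.875) + ...].
Sum ≈ -44.6426.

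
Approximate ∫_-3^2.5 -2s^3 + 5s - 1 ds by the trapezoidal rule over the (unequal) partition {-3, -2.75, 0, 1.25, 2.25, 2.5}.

Subinterval widths: 0.25, 2.75, 1.25, 1, 0.25.
f(-3) = 38, f(-2.75) = 26.84375, f(0) = -1, f(1.25) = 1.34375, f(2.25) = -12.53125, f(2.5) = -19.75.
On each subinterval the trapezoid contributes (Δs_i/2)·[f(s_{i-1}) + f(s_i)].
Sum = 34.2265625.

34.2265625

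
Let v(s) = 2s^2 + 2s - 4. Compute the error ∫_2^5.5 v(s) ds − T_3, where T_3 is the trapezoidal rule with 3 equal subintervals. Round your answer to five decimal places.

Exact integral: ∫_2^5.5 v(s) ds ≈ 117.8333333.
T_3 ≈ 119.4212963.
Error ≈ 117.8333333 − 119.4212963 ≈ -1.58796.

-1.58796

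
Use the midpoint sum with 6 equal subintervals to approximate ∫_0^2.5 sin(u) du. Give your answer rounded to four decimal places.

Δu = (2.5 − 0)/6 = 5/12.
Midpoints: 5/24, 0.625, 25/24, 35/24, 1.875, 55/24.
f(5/24) ≈ 0.2068, f(0.625) ≈ 0.5851, f(25/24) ≈ 0.8632, f(35/24) ≈ 0.9937, f(1.875) ≈ 0.9541, f(55/24) ≈ 0.7512.
Sum = Δu · [f(5/24) + f(0.625) + f(25/24) + ...].
Sum ≈ 1.8142.

1.8142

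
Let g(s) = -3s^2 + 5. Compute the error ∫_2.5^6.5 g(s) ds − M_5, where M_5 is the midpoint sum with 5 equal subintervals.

Exact integral: ∫_2.5^6.5 g(s) ds = -239.
M_5 = -238.36.
Error = -239 − (-238.36) = -0.64.

-0.64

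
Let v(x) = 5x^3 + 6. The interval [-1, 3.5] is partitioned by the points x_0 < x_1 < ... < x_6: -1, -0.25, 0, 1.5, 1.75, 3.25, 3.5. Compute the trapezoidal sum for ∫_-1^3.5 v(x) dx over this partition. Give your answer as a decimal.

Subinterval widths: 0.75, 0.25, 1.5, 0.25, 1.5, 0.25.
v(-1) = 1, v(-0.25) = 5.921875, v(0) = 6, v(1.5) = 22.875, v(1.75) = 32.796875, v(3.25) = 177.640625, v(3.5) = 220.375.
On each subinterval the trapezoid contributes (Δx_i/2)·[v(x_{i-1}) + v(x_i)].
Sum = 240.28125.

240.28125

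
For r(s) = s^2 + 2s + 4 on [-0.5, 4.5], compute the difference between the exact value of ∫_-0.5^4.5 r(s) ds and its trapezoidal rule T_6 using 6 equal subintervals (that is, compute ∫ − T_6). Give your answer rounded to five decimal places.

Exact integral: ∫_-0.5^4.5 r(s) ds ≈ 70.4166667.
T_6 ≈ 70.9953704.
Error ≈ 70.4166667 − 70.9953704 ≈ -0.57870.

-0.57870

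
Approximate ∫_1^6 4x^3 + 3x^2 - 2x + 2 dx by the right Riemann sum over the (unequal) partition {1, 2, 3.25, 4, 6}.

2395.125

Subinterval widths: 1, 1.25, 0.75, 2.
Right endpoints: 2, 3.25, 4, 6.
f(2) = 42, f(3.25) = 164.5, f(4) = 298, f(6) = 962.
Sum = Σ Δx_i · f(x_i).
Sum = 2395.125.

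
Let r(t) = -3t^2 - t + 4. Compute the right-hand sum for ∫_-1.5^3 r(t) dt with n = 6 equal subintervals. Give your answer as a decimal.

-26.296875

Δt = (3 − (-1.5))/6 = 0.75.
Right endpoints: -0.75, 0, 0.75, 1.5, 2.25, 3.
r(-0.75) = 3.0625, r(0) = 4, r(0.75) = 1.5625, r(1.5) = -4.25, r(2.25) = -13.4375, r(3) = -26.
Sum = Δt · [r(-0.75) + r(0) + r(0.75) + ...].
Sum = -26.296875.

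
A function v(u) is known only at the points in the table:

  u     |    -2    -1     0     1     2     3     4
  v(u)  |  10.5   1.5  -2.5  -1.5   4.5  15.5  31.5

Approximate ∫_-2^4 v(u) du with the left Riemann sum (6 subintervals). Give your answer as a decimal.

28

Δu = 1.
Sum = 1·[10.5 + 1.5 + (-2.5) + (-1.5) + 4.5 + 15.5] = 28.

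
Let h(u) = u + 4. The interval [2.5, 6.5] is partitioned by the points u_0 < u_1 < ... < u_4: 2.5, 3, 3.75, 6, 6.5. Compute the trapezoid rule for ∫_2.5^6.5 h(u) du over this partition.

Subinterval widths: 0.5, 0.75, 2.25, 0.5.
h(2.5) = 6.5, h(3) = 7, h(3.75) = 7.75, h(6) = 10, h(6.5) = 10.5.
On each subinterval the trapezoid contributes (Δu_i/2)·[h(u_{i-1}) + h(u_i)].
Sum = 34.

34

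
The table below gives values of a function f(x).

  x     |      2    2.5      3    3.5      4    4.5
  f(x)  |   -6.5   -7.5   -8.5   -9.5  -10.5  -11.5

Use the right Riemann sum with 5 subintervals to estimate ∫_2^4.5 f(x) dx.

-23.75

Δx = 0.5.
Sum = 0.5·[(-7.5) + (-8.5) + (-9.5) + (-10.5) + (-11.5)] = -23.75.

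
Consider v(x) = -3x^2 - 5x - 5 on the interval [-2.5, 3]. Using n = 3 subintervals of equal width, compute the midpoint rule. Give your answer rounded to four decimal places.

-72.3785

Δx = (3 − (-2.5))/3 = 11/6.
Midpoints: -19/12, 0.25, 25/12.
v(-19/12) = -221/48, v(0.25) = -6.4375, v(25/12) = -28.4375.
Sum = Δx · [v(-19/12) + v(0.25) + v(25/12)].
Sum ≈ -72.3785.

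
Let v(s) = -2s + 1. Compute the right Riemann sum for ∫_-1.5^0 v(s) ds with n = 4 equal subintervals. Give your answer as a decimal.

3.1875

Δs = (0 − (-1.5))/4 = 0.375.
Right endpoints: -1.125, -0.75, -0.375, 0.
v(-1.125) = 3.25, v(-0.75) = 2.5, v(-0.375) = 1.75, v(0) = 1.
Sum = Δs · [v(-1.125) + v(-0.75) + v(-0.375) + v(0)].
Sum = 3.1875.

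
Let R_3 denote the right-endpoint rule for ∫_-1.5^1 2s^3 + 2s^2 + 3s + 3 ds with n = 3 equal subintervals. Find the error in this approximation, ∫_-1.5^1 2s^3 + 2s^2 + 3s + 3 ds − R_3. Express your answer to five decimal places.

Exact integral: ∫_-1.5^1 f(s) ds ≈ 6.5104167.
R_3 ≈ 12.3842593.
Error ≈ 6.5104167 − 12.3842593 ≈ -5.87384.

-5.87384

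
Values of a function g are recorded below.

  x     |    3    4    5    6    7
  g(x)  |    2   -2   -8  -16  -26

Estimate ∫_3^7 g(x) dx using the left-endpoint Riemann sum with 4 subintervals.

-24

Δx = 1.
Sum = 1·[2 + (-2) + (-8) + (-16)] = -24.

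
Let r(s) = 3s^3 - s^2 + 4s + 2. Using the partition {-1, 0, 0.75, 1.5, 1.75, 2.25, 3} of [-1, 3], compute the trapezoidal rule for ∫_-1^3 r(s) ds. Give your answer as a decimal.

76.5390625

Subinterval widths: 1, 0.75, 0.75, 0.25, 0.5, 0.75.
r(-1) = -6, r(0) = 2, r(0.75) = 5.703125, r(1.5) = 15.875, r(1.75) = 22.015625, r(2.25) = 40.109375, r(3) = 86.
On each subinterval the trapezoid contributes (Δs_i/2)·[r(s_{i-1}) + r(s_i)].
Sum = 76.5390625.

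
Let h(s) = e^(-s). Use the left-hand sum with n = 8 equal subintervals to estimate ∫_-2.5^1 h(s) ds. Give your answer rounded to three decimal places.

Δs = (1 − (-2.5))/8 = 0.4375.
Left endpoints: -2.5, -2.0625, -1.625, -1.1875, -0.75, -0.3125, 0.125, 0.5625.
h(-2.5) ≈ 12.182, h(-2.0625) ≈ 7.866, h(-1.625) ≈ 5.078, h(-1.1875) ≈ 3.279, h(-0.75) ≈ 2.117, h(-0.3125) ≈ 1.367, h(0.125) ≈ 0.882, h(0.5625) ≈ 0.570.
Sum = Δs · [h(-2.5) + h(-2.0625) + h(-1.625) + ...].
Sum ≈ 14.587.

14.587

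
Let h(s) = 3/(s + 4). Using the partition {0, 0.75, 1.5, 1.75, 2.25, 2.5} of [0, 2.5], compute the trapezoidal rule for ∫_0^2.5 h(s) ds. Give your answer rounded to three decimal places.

Subinterval widths: 0.75, 0.75, 0.25, 0.5, 0.25.
h(0) = 0.75, h(0.75) = 12/19, h(1.5) = 6/11, h(1.75) = 12/23, h(2.25) = 0.48, h(2.5) = 6/13.
On each subinterval the trapezoid contributes (Δs_i/2)·[h(s_{i-1}) + h(s_i)].
Sum ≈ 1.461.

1.461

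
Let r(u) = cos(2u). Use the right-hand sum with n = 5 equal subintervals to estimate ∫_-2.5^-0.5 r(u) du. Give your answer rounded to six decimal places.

Δu = (-0.5 − (-2.5))/5 = 0.4.
Right endpoints: -2.1, -1.7, -1.3, -0.9, -0.5.
r(-2.1) ≈ -0.490261, r(-1.7) ≈ -0.966798, r(-1.3) ≈ -0.856889, r(-0.9) ≈ -0.227202, r(-0.5) ≈ 0.540302.
Sum = Δu · [r(-2.1) + r(-1.7) + r(-1.3) + r(-0.9) + r(-0.5)].
Sum ≈ -0.800339.

-0.800339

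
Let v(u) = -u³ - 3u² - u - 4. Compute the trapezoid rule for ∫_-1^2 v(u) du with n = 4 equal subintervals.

-27.515625

Δu = (2 − (-1))/4 = 0.75.
v(-1) = -5, v(-0.25) = -3.921875, v(0.5) = -5.375, v(1.25) = -11.890625, v(2) = -26.
T_4 = (Δu/2)·[v(u_0) + 2v(u_1) + 2v(u_2) + 2v(u_3) + v(u_4)].
Sum = -27.515625.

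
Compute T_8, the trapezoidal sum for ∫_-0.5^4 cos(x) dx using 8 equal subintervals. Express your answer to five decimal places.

-0.27002

Δx = (4 − (-0.5))/8 = 0.5625.
f(-0.5) ≈ 0.87758, f(0.0625) ≈ 0.99805, f(0.625) ≈ 0.81096, f(1.1875) ≈ 0.37398, f(1.75) ≈ -0.17825, f(2.3125) ≈ -0.67555, f(2.875) ≈ -0.96467, f(3.4375) ≈ -0.95654, f(4) ≈ -0.65364.
T_8 = (Δx/2)·[f(x_0) + 2f(x_1) + ... + 2f(x_{7}) + f(x_8)].
Sum ≈ -0.27002.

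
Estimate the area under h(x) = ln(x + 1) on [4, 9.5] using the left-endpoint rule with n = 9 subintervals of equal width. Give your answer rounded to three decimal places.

Δx = (9.5 − 4)/9 = 11/18.
Left endpoints: 4, 83/18, 47/9, 35/6, 58/9, 127/18, 23/3, 149/18, 80/9.
h(4) ≈ 1.609, h(83/18) ≈ 1.725, h(47/9) ≈ 1.828, h(35/6) ≈ 1.922, h(58/9) ≈ 2.007, h(127/18) ≈ 2.086, h(23/3) ≈ 2.159, h(149/18) ≈ 2.228, h(80/9) ≈ 2.291.
Sum = Δx · [h(4) + h(83/18) + h(47/9) + ...].
Sum ≈ 10.912.

10.912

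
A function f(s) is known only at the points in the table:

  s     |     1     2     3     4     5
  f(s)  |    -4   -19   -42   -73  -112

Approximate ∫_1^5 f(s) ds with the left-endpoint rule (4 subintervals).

-138

Δs = 1.
Sum = 1·[(-4) + (-19) + (-42) + (-73)] = -138.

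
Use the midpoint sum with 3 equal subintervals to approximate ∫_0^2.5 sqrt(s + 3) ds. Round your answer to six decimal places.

5.137167

Δs = (2.5 − 0)/3 = 5/6.
Midpoints: 5/12, 1.25, 25/12.
f(5/12) ≈ 1.848423, f(1.25) ≈ 2.061553, f(25/12) ≈ 2.254625.
Sum = Δs · [f(5/12) + f(1.25) + f(25/12)].
Sum ≈ 5.137167.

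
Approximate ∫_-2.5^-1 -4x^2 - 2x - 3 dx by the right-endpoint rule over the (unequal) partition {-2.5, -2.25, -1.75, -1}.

Subinterval widths: 0.25, 0.5, 0.75.
Right endpoints: -2.25, -1.75, -1.
f(-2.25) = -18.75, f(-1.75) = -11.75, f(-1) = -5.
Sum = Σ Δx_i · f(x_i).
Sum = -14.3125.

-14.3125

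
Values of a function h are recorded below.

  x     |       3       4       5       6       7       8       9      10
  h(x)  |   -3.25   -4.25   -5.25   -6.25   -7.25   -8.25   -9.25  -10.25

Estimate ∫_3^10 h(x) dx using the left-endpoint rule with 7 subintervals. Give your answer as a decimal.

Δx = 1.
Sum = 1·[(-3.25) + (-4.25) + (-5.25) + (-6.25) + (-7.25) + (-8.25) + (-9.25)] = -43.75.

-43.75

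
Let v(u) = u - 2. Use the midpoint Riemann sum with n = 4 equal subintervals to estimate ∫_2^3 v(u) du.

0.5

Δu = (3 − 2)/4 = 0.25.
Midpoints: 2.125, 2.375, 2.625, 2.875.
v(2.125) = 0.125, v(2.375) = 0.375, v(2.625) = 0.625, v(2.875) = 0.875.
Sum = Δu · [v(2.125) + v(2.375) + v(2.625) + v(2.875)].
Sum = 0.5.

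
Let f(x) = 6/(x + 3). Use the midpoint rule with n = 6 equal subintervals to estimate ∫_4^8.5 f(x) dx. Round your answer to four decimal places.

2.9768

Δx = (8.5 − 4)/6 = 0.75.
Midpoints: 4.375, 5.125, 5.875, 6.625, 7.375, 8.125.
f(4.375) = 48/59, f(5.125) = 48/65, f(5.875) = 48/71, f(6.625) = 48/77, f(7.375) = 48/83, f(8.125) = 48/89.
Sum = Δx · [f(4.375) + f(5.125) + f(5.875) + ...].
Sum ≈ 2.9768.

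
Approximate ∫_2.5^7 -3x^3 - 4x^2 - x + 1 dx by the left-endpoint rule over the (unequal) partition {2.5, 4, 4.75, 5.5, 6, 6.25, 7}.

Subinterval widths: 1.5, 0.75, 0.75, 0.5, 0.25, 0.75.
Left endpoints: 2.5, 4, 4.75, 5.5, 6, 6.25.
f(2.5) = -73.375, f(4) = -259, f(4.75) = -415.515625, f(5.5) = -624.625, f(6) = -797, f(6.25) = -893.921875.
Sum = Σ Δx_i · f(x_i).
Sum = -1797.953125.

-1797.953125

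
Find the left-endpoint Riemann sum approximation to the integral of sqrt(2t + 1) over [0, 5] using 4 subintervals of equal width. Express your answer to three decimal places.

Δt = (5 − 0)/4 = 1.25.
Left endpoints: 0, 1.25, 2.5, 3.75.
f(0) ≈ 1.000, f(1.25) ≈ 1.871, f(2.5) ≈ 2.449, f(3.75) ≈ 2.915.
Sum = Δt · [f(0) + f(1.25) + f(2.5) + f(3.75)].
Sum ≈ 10.295.

10.295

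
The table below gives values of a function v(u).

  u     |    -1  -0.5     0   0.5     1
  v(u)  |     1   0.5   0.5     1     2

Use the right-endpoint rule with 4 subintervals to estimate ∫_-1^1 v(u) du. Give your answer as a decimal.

Δu = 0.5.
Sum = 0.5·[0.5 + 0.5 + 1 + 2] = 2.

2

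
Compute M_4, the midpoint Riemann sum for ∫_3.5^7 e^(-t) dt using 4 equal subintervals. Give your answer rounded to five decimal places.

Δt = (7 − 3.5)/4 = 0.875.
Midpoints: 3.9375, 4.8125, 5.6875, 6.5625.
f(3.9375) ≈ 0.01950, f(4.8125) ≈ 0.00813, f(5.6875) ≈ 0.00339, f(6.5625) ≈ 0.00141.
Sum = Δt · [f(3.9375) + f(4.8125) + f(5.6875) + f(6.5625)].
Sum ≈ 0.02837.

0.02837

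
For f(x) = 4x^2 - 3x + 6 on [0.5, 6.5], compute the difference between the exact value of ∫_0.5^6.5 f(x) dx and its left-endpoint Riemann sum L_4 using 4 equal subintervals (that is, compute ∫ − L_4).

103.5

Exact integral: ∫_0.5^6.5 f(x) dx = 339.
L_4 = 235.5.
Error = 339 − 235.5 = 103.5.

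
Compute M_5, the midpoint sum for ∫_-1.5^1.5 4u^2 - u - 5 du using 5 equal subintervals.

Δu = (1.5 − (-1.5))/5 = 0.6.
Midpoints: -1.2, -0.6, 0, 0.6, 1.2.
f(-1.2) = 1.96, f(-0.6) = -2.96, f(0) = -5, f(0.6) = -4.16, f(1.2) = -0.44.
Sum = Δu · [f(-1.2) + f(-0.6) + f(0) + f(0.6) + f(1.2)].
Sum = -6.36.

-6.36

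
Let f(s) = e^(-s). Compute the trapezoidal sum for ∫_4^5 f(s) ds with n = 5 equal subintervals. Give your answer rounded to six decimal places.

0.011616

Δs = (5 − 4)/5 = 0.2.
f(4) ≈ 0.018316, f(4.2) ≈ 0.014996, f(4.4) ≈ 0.012277, f(4.6) ≈ 0.010052, f(4.8) ≈ 0.008230, f(5) ≈ 0.006738.
T_5 = (Δs/2)·[f(s_0) + 2f(s_1) + ... + 2f(s_{4}) + f(s_5)].
Sum ≈ 0.011616.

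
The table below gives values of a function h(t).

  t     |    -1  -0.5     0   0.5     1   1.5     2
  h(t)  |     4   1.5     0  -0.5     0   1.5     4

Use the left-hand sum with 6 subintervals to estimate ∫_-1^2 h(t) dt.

Δt = 0.5.
Sum = 0.5·[4 + 1.5 + 0 + (-0.5) + 0 + 1.5] = 3.25.

3.25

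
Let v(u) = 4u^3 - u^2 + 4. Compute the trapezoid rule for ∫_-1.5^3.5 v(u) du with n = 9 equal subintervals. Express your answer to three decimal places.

Δu = (3.5 − (-1.5))/9 = 5/9.
v(-1.5) = -11.75, v(-17/18) = -763/2916, v(-7/18) = 10537/2916, v(1/6) = 431/108, v(13/18) = 14537/2916, v(23/18) = 31237/2916, v(11/6) = 2731/108, v(43/18) = 154037/2916, v(53/18) = 284137/2916, v(3.5) = 163.25.
T_9 = (Δu/2)·[v(u_0) + 2v(u_1) + ... + 2v(u_{8}) + v(u_9)].
Sum ≈ 152.413.

152.413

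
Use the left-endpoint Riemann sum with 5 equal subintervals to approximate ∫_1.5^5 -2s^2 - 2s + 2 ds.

-79.03

Δs = (5 − 1.5)/5 = 0.7.
Left endpoints: 1.5, 2.2, 2.9, 3.6, 4.3.
f(1.5) = -5.5, f(2.2) = -12.08, f(2.9) = -20.62, f(3.6) = -31.12, f(4.3) = -43.58.
Sum = Δs · [f(1.5) + f(2.2) + f(2.9) + f(3.6) + f(4.3)].
Sum = -79.03.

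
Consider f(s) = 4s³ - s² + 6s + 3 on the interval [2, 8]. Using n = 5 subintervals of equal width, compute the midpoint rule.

4067.52

Δs = (8 − 2)/5 = 1.2.
Midpoints: 2.6, 3.8, 5, 6.2, 7.4.
f(2.6) = 82.144, f(3.8) = 230.848, f(5) = 508, f(6.2) = 955.072, f(7.4) = 1613.536.
Sum = Δs · [f(2.6) + f(3.8) + f(5) + f(6.2) + f(7.4)].
Sum = 4067.52.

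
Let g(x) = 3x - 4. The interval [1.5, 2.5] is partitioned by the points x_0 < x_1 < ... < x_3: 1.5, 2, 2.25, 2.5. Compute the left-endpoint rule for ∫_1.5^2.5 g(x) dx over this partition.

1.4375

Subinterval widths: 0.5, 0.25, 0.25.
Left endpoints: 1.5, 2, 2.25.
g(1.5) = 0.5, g(2) = 2, g(2.25) = 2.75.
Sum = Σ Δx_i · g(x_i).
Sum = 1.4375.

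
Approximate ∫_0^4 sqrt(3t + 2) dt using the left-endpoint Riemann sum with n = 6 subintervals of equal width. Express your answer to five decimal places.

Δt = (4 − 0)/6 = 2/3.
Left endpoints: 0, 2/3, 4/3, 2, 8/3, 10/3.
f(0) ≈ 1.41421, f(2/3) ≈ 2.00000, f(4/3) ≈ 2.44949, f(2) ≈ 2.82843, f(8/3) ≈ 3.16228, f(10/3) ≈ 3.46410.
Sum = Δt · [f(0) + f(2/3) + f(4/3) + ...].
Sum ≈ 10.21234.

10.21234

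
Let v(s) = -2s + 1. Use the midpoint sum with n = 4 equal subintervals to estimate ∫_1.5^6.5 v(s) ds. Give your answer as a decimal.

Δs = (6.5 − 1.5)/4 = 1.25.
Midpoints: 2.125, 3.375, 4.625, 5.875.
v(2.125) = -3.25, v(3.375) = -5.75, v(4.625) = -8.25, v(5.875) = -10.75.
Sum = Δs · [v(2.125) + v(3.375) + v(4.625) + v(5.875)].
Sum = -35.

-35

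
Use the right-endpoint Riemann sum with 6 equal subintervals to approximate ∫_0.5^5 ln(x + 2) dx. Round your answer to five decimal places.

Δx = (5 − 0.5)/6 = 0.75.
Right endpoints: 1.25, 2, 2.75, 3.5, 4.25, 5.
f(1.25) ≈ 1.17865, f(2) ≈ 1.38629, f(2.75) ≈ 1.55814, f(3.5) ≈ 1.70475, f(4.25) ≈ 1.83258, f(5) ≈ 1.94591.
Sum = Δx · [f(1.25) + f(2) + f(2.75) + ...].
Sum ≈ 7.20475.

7.20475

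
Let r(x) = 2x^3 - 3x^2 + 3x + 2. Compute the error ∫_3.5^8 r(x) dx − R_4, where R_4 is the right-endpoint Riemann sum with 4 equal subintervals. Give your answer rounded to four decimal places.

Exact integral: ∫_3.5^8 r(x) dx = 1590.46875.
R_4 ≈ 2068.400391.
Error ≈ 1590.46875 − 2068.400391 ≈ -477.9316.

-477.9316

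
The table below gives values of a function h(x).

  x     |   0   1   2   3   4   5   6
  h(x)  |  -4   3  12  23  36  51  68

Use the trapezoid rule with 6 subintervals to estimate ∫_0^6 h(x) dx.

157

Δx = 1.
T_6 = (1/2)·[(-4) + 2·3 + 2·12 + 2·23 + 2·36 + 2·51 + 68] = 157.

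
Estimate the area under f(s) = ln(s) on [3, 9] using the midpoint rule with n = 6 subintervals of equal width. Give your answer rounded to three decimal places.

Δs = (9 − 3)/6 = 1.
Midpoints: 3.5, 4.5, 5.5, 6.5, 7.5, 8.5.
f(3.5) ≈ 1.253, f(4.5) ≈ 1.504, f(5.5) ≈ 1.705, f(6.5) ≈ 1.872, f(7.5) ≈ 2.015, f(8.5) ≈ 2.140.
Sum = Δs · [f(3.5) + f(4.5) + f(5.5) + ...].
Sum ≈ 10.488.

10.488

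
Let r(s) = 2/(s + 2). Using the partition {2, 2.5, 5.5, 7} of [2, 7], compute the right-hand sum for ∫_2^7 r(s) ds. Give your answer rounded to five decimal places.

Subinterval widths: 0.5, 3, 1.5.
Right endpoints: 2.5, 5.5, 7.
r(2.5) = 4/9, r(5.5) = 4/15, r(7) = 2/9.
Sum = Σ Δs_i · r(s_i).
Sum ≈ 1.35556.

1.35556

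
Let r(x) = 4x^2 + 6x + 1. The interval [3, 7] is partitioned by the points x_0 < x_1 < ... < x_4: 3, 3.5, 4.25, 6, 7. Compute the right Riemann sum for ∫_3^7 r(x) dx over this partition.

665.3125

Subinterval widths: 0.5, 0.75, 1.75, 1.
Right endpoints: 3.5, 4.25, 6, 7.
r(3.5) = 71, r(4.25) = 98.75, r(6) = 181, r(7) = 239.
Sum = Σ Δx_i · r(x_i).
Sum = 665.3125.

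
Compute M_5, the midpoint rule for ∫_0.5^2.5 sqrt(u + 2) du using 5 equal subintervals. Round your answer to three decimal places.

Δu = (2.5 − 0.5)/5 = 0.4.
Midpoints: 0.7, 1.1, 1.5, 1.9, 2.3.
f(0.7) ≈ 1.643, f(1.1) ≈ 1.761, f(1.5) ≈ 1.871, f(1.9) ≈ 1.975, f(2.3) ≈ 2.074.
Sum = Δu · [f(0.7) + f(1.1) + f(1.5) + f(1.9) + f(2.3)].
Sum ≈ 3.729.

3.729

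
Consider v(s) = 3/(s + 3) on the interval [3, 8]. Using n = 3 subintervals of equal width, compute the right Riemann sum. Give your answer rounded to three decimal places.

Δs = (8 − 3)/3 = 5/3.
Right endpoints: 14/3, 19/3, 8.
v(14/3) = 9/23, v(19/3) = 9/28, v(8) = 3/11.
Sum = Δs · [v(14/3) + v(19/3) + v(8)].
Sum ≈ 1.642.

1.642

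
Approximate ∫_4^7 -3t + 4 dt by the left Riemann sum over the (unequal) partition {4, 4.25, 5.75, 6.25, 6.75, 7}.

Subinterval widths: 0.25, 1.5, 0.5, 0.5, 0.25.
Left endpoints: 4, 4.25, 5.75, 6.25, 6.75.
f(4) = -8, f(4.25) = -8.75, f(5.75) = -13.25, f(6.25) = -14.75, f(6.75) = -16.25.
Sum = Σ Δt_i · f(t_i).
Sum = -33.1875.

-33.1875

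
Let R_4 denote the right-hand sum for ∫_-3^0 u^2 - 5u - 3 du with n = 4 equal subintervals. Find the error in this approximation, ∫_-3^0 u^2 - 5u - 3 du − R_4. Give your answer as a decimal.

8.71875

Exact integral: ∫_-3^0 f(u) du = 22.5.
R_4 = 13.78125.
Error = 22.5 − 13.78125 = 8.71875.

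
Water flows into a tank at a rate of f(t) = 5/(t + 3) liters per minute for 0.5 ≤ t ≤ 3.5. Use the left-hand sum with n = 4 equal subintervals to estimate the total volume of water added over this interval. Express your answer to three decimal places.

Δt = (3.5 − 0.5)/4 = 0.75.
Left endpoints: 0.5, 1.25, 2, 2.75.
f(0.5) = 10/7, f(1.25) = 20/17, f(2) = 1, f(2.75) = 20/23.
Sum = Δt · [f(0.5) + f(1.25) + f(2) + f(2.75)].
Sum ≈ 3.356.

3.356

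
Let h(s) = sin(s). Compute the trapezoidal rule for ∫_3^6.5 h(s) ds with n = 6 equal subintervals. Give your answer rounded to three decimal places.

Δs = (6.5 − 3)/6 = 7/12.
h(3) ≈ 0.141, h(43/12) ≈ -0.428, h(25/6) ≈ -0.855, h(4.75) ≈ -0.999, h(16/3) ≈ -0.813, h(71/12) ≈ -0.358, h(6.5) ≈ 0.215.
T_6 = (Δs/2)·[h(s_0) + 2h(s_1) + ... + 2h(s_{5}) + h(s_6)].
Sum ≈ -1.910.

-1.910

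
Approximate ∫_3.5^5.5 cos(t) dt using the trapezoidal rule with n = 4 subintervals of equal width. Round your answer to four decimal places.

Δt = (5.5 − 3.5)/4 = 0.5.
f(3.5) ≈ -0.9365, f(4) ≈ -0.6536, f(4.5) ≈ -0.2108, f(5) ≈ 0.2837, f(5.5) ≈ 0.7087.
T_4 = (Δt/2)·[f(t_0) + 2f(t_1) + 2f(t_2) + 2f(t_3) + f(t_4)].
Sum ≈ -0.3473.

-0.3473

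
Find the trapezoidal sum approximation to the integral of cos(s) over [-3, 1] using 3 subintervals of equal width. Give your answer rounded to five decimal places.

Δs = (1 − (-3))/3 = 4/3.
f(-3) ≈ -0.98999, f(-5/3) ≈ -0.09572, f(-1/3) ≈ 0.94496, f(1) ≈ 0.54030.
T_3 = (Δs/2)·[f(s_0) + 2f(s_1) + 2f(s_2) + f(s_3)].
Sum ≈ 0.83252.

0.83252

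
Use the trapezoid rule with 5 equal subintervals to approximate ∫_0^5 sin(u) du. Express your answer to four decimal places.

Δu = (5 − 0)/5 = 1.
f(0) ≈ 0.0000, f(1) ≈ 0.8415, f(2) ≈ 0.9093, f(3) ≈ 0.1411, f(4) ≈ -0.7568, f(5) ≈ -0.9589.
T_5 = (Δu/2)·[f(u_0) + 2f(u_1) + ... + 2f(u_{4}) + f(u_5)].
Sum ≈ 0.6556.

0.6556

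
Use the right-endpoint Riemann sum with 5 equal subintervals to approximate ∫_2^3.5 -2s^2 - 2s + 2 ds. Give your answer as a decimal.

-31.47

Δs = (3.5 − 2)/5 = 0.3.
Right endpoints: 2.3, 2.6, 2.9, 3.2, 3.5.
f(2.3) = -13.18, f(2.6) = -16.72, f(2.9) = -20.62, f(3.2) = -24.88, f(3.5) = -29.5.
Sum = Δs · [f(2.3) + f(2.6) + f(2.9) + f(3.2) + f(3.5)].
Sum = -31.47.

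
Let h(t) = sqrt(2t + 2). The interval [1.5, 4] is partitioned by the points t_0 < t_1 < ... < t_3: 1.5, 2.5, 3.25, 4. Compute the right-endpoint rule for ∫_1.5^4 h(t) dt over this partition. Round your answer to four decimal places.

Subinterval widths: 1, 0.75, 0.75.
Right endpoints: 2.5, 3.25, 4.
h(2.5) ≈ 2.6458, h(3.25) ≈ 2.9155, h(4) ≈ 3.1623.
Sum = Σ Δt_i · h(t_i).
Sum ≈ 7.2041.

7.2041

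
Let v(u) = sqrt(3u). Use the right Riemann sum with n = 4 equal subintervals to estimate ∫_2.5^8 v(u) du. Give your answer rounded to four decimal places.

Δu = (8 − 2.5)/4 = 1.375.
Right endpoints: 3.875, 5.25, 6.625, 8.
v(3.875) ≈ 3.4095, v(5.25) ≈ 3.9686, v(6.625) ≈ 4.4581, v(8) ≈ 4.8990.
Sum = Δu · [v(3.875) + v(5.25) + v(6.625) + v(8)].
Sum ≈ 23.0110.

23.0110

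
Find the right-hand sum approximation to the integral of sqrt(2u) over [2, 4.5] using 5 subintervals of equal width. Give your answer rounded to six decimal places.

Δu = (4.5 − 2)/5 = 0.5.
Right endpoints: 2.5, 3, 3.5, 4, 4.5.
f(2.5) ≈ 2.236068, f(3) ≈ 2.449490, f(3.5) ≈ 2.645751, f(4) ≈ 2.828427, f(4.5) ≈ 3.000000.
Sum = Δu · [f(2.5) + f(3) + f(3.5) + f(4) + f(4.5)].
Sum ≈ 6.579868.

6.579868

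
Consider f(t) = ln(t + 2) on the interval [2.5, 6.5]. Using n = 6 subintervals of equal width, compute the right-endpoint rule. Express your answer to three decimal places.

Δt = (6.5 − 2.5)/6 = 2/3.
Right endpoints: 19/6, 23/6, 4.5, 31/6, 35/6, 6.5.
f(19/6) ≈ 1.642, f(23/6) ≈ 1.764, f(4.5) ≈ 1.872, f(31/6) ≈ 1.969, f(35/6) ≈ 2.058, f(6.5) ≈ 2.140.
Sum = Δt · [f(19/6) + f(23/6) + f(4.5) + ...].
Sum ≈ 7.630.

7.630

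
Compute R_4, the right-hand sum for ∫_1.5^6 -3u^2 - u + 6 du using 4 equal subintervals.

-264.83203125

Δu = (6 − 1.5)/4 = 1.125.
Right endpoints: 2.625, 3.75, 4.875, 6.
f(2.625) = -17.296875, f(3.75) = -39.9375, f(4.875) = -70.171875, f(6) = -108.
Sum = Δu · [f(2.625) + f(3.75) + f(4.875) + f(6)].
Sum = -264.83203125.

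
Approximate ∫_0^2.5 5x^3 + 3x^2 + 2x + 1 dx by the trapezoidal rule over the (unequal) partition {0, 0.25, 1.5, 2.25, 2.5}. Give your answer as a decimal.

80.75390625

Subinterval widths: 0.25, 1.25, 0.75, 0.25.
f(0) = 1, f(0.25) = 1.765625, f(1.5) = 27.625, f(2.25) = 77.640625, f(2.5) = 102.875.
On each subinterval the trapezoid contributes (Δx_i/2)·[f(x_{i-1}) + f(x_i)].
Sum = 80.75390625.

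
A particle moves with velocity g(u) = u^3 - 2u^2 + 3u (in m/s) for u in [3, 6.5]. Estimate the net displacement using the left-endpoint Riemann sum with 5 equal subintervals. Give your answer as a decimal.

Δu = (6.5 − 3)/5 = 0.7.
Left endpoints: 3, 3.7, 4.4, 5.1, 5.8.
g(3) = 18, g(3.7) = 34.373, g(4.4) = 59.664, g(5.1) = 95.931, g(5.8) = 145.232.
Sum = Δu · [g(3) + g(3.7) + g(4.4) + g(5.1) + g(5.8)].
Sum = 247.24.

247.24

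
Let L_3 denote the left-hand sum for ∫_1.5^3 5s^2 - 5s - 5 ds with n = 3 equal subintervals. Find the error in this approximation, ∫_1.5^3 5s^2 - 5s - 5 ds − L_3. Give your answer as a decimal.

Exact integral: ∫_1.5^3 f(s) ds = 15.
L_3 = 8.75.
Error = 15 − 8.75 = 6.25.

6.25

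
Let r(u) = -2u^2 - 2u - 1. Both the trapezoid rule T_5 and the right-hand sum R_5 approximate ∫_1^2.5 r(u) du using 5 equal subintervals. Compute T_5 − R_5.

T_5 = -16.545.
R_5 = -18.57.
T_5 − R_5 = 2.025.

2.025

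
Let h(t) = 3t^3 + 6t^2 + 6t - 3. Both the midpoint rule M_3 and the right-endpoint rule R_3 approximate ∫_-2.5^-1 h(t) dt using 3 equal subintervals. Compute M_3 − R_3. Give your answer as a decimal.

M_3 = -19.2421875.
R_3 = -14.8125.
M_3 − R_3 = -4.4296875.

-4.4296875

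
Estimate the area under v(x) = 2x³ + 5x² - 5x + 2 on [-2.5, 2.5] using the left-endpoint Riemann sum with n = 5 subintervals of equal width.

47.5

Δx = (2.5 − (-2.5))/5 = 1.
Left endpoints: -2.5, -1.5, -0.5, 0.5, 1.5.
v(-2.5) = 14.5, v(-1.5) = 14, v(-0.5) = 5.5, v(0.5) = 1, v(1.5) = 12.5.
Sum = Δx · [v(-2.5) + v(-1.5) + v(-0.5) + v(0.5) + v(1.5)].
Sum = 47.5.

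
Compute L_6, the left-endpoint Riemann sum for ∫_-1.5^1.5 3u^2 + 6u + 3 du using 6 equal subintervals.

Δu = (1.5 − (-1.5))/6 = 0.5.
Left endpoints: -1.5, -1, -0.5, 0, 0.5, 1.
f(-1.5) = 0.75, f(-1) = 0, f(-0.5) = 0.75, f(0) = 3, f(0.5) = 6.75, f(1) = 12.
Sum = Δu · [f(-1.5) + f(-1) + f(-0.5) + ...].
Sum = 11.625.

11.625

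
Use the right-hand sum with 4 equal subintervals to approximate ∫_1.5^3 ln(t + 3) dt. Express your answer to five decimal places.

2.53550

Δt = (3 − 1.5)/4 = 0.375.
Right endpoints: 1.875, 2.25, 2.625, 3.
f(1.875) ≈ 1.58412, f(2.25) ≈ 1.65823, f(2.625) ≈ 1.72722, f(3) ≈ 1.79176.
Sum = Δt · [f(1.875) + f(2.25) + f(2.625) + f(3)].
Sum ≈ 2.53550.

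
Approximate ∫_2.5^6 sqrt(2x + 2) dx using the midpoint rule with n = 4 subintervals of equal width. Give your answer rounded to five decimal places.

Δx = (6 − 2.5)/4 = 0.875.
Midpoints: 2.9375, 3.8125, 4.6875, 5.5625.
f(2.9375) ≈ 2.80624, f(3.8125) ≈ 3.10242, f(4.6875) ≈ 3.37268, f(5.5625) ≈ 3.62284.
Sum = Δx · [f(2.9375) + f(3.8125) + f(4.6875) + f(5.5625)].
Sum ≈ 11.29117.

11.29117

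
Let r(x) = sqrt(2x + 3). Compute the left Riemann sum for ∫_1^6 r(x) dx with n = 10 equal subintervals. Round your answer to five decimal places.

Δx = (6 − 1)/10 = 0.5.
Left endpoints: 1, 1.5, 2, 2.5, 3, 3.5, 4, 4.5, 5, 5.5.
r(1) ≈ 2.23607, r(1.5) ≈ 2.44949, r(2) ≈ 2.64575, r(2.5) ≈ 2.82843, r(3) ≈ 3.00000, r(3.5) ≈ 3.16228, r(4) ≈ 3.31662, r(4.5) ≈ 3.46410, r(5) ≈ 3.60555, r(5.5) ≈ 3.74166.
Sum = Δx · [r(1) + r(1.5) + r(2) + ...].
Sum ≈ 15.22497.

15.22497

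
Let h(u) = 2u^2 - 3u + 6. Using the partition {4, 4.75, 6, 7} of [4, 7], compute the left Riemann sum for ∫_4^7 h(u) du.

125.59375

Subinterval widths: 0.75, 1.25, 1.
Left endpoints: 4, 4.75, 6.
h(4) = 26, h(4.75) = 36.875, h(6) = 60.
Sum = Σ Δu_i · h(u_i).
Sum = 125.59375.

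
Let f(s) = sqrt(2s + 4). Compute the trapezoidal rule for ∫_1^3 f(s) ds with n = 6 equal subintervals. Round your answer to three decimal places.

5.641

Δs = (3 − 1)/6 = 1/3.
f(1) ≈ 2.449, f(4/3) ≈ 2.582, f(5/3) ≈ 2.708, f(2) ≈ 2.828, f(7/3) ≈ 2.944, f(8/3) ≈ 3.055, f(3) ≈ 3.162.
T_6 = (Δs/2)·[f(s_0) + 2f(s_1) + ... + 2f(s_{5}) + f(s_6)].
Sum ≈ 5.641.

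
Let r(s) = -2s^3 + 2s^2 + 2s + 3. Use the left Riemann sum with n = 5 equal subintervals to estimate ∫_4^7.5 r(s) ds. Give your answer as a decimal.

Δs = (7.5 − 4)/5 = 0.7.
Left endpoints: 4, 4.7, 5.4, 6.1, 6.8.
r(4) = -85, r(4.7) = -151.066, r(5.4) = -242.808, r(6.1) = -364.342, r(6.8) = -519.784.
Sum = Δs · [r(4) + r(4.7) + r(5.4) + r(6.1) + r(6.8)].
Sum = -954.1.

-954.1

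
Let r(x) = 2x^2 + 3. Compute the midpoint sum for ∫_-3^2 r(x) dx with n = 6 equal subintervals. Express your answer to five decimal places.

37.75463

Δx = (2 − (-3))/6 = 5/6.
Midpoints: -31/12, -1.75, -11/12, -1/12, 0.75, 19/12.
r(-31/12) = 1177/72, r(-1.75) = 9.125, r(-11/12) = 337/72, r(-1/12) = 217/72, r(0.75) = 4.125, r(19/12) = 577/72.
Sum = Δx · [r(-31/12) + r(-1.75) + r(-11/12) + ...].
Sum ≈ 37.75463.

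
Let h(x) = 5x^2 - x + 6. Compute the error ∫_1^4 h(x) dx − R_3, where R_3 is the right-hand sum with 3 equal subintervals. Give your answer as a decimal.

-38.5

Exact integral: ∫_1^4 h(x) dx = 115.5.
R_3 = 154.
Error = 115.5 − 154 = -38.5.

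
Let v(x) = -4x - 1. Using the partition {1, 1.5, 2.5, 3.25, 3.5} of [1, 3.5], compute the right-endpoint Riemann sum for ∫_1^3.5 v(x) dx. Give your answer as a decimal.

-28.75

Subinterval widths: 0.5, 1, 0.75, 0.25.
Right endpoints: 1.5, 2.5, 3.25, 3.5.
v(1.5) = -7, v(2.5) = -11, v(3.25) = -14, v(3.5) = -15.
Sum = Σ Δx_i · v(x_i).
Sum = -28.75.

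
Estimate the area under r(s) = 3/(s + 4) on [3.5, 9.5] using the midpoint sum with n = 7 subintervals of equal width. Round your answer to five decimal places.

Δs = (9.5 − 3.5)/7 = 6/7.
Midpoints: 55/14, 67/14, 79/14, 6.5, 103/14, 115/14, 127/14.
r(55/14) = 14/37, r(67/14) = 14/41, r(79/14) = 14/45, r(6.5) = 2/7, r(103/14) = 14/53, r(115/14) = 14/57, r(127/14) = 14/61.
Sum = Δs · [r(55/14) + r(67/14) + r(79/14) + ...].
Sum ≈ 1.76223.

1.76223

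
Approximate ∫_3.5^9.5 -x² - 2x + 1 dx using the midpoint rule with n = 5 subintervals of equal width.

Δx = (9.5 − 3.5)/5 = 1.2.
Midpoints: 4.1, 5.3, 6.5, 7.7, 8.9.
f(4.1) = -24.01, f(5.3) = -37.69, f(6.5) = -54.25, f(7.7) = -73.69, f(8.9) = -96.01.
Sum = Δx · [f(4.1) + f(5.3) + f(6.5) + f(7.7) + f(8.9)].
Sum = -342.78.

-342.78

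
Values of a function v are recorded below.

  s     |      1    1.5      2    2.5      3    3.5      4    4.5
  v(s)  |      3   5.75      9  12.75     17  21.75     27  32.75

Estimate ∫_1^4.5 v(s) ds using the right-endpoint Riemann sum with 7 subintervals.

Δs = 0.5.
Sum = 0.5·[5.75 + 9 + 12.75 + 17 + 21.75 + 27 + 32.75] = 63.

63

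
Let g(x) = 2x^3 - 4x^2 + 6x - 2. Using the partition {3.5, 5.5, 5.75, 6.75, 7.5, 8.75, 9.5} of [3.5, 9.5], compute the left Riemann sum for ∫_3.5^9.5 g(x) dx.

Subinterval widths: 2, 0.25, 1, 0.75, 1.25, 0.75.
Left endpoints: 3.5, 5.5, 5.75, 6.75, 7.5, 8.75.
g(3.5) = 55.75, g(5.5) = 242.75, g(5.75) = 280.46875, g(6.75) = 471.34375, g(7.5) = 661.75, g(8.75) = 1084.09375.
Sum = Σ Δx_i · g(x_i).
Sum = 2446.421875.

2446.421875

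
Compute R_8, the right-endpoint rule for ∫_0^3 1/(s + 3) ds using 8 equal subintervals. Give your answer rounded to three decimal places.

0.663

Δs = (3 − 0)/8 = 0.375.
Right endpoints: 0.375, 0.75, 1.125, 1.5, 1.875, 2.25, 2.625, 3.
f(0.375) = 8/27, f(0.75) = 4/15, f(1.125) = 8/33, f(1.5) = 2/9, f(1.875) = 8/39, f(2.25) = 4/21, f(2.625) = 8/45, f(3) = 1/6.
Sum = Δs · [f(0.375) + f(0.75) + f(1.125) + ...].
Sum ≈ 0.663.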